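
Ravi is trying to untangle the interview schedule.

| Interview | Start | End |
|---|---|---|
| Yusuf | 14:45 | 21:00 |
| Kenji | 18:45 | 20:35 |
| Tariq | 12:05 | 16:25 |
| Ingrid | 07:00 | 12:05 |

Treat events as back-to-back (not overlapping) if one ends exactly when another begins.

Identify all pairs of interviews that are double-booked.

Kenji & Yusuf, Tariq & Yusuf

Check each pair: they overlap iff neither finishes before the other starts.
Sorted by start: Ingrid, Tariq, Yusuf, Kenji.
Tariq starts exactly when Ingrid ends (back-to-back, no overlap) — done with Ingrid.
Yusuf starts before Tariq ends → Tariq and Yusuf overlap.
Kenji starts after Tariq ends.
Kenji starts before Yusuf ends → Yusuf and Kenji overlap.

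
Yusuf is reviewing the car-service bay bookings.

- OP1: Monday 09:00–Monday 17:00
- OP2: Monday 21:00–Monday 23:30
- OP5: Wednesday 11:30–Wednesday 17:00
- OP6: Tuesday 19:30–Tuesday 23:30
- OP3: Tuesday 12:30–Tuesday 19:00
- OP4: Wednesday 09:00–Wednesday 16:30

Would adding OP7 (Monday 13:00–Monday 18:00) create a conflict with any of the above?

OP1: starts Monday 09:00 before OP7 ends Monday 18:00, and ends Monday 17:00 after OP7 starts Monday 13:00 → overlap.
OP2: starts Monday 21:00 at or after OP7 ends Monday 18:00 → clear.
OP3: starts Tuesday 12:30 at or after OP7 ends Monday 18:00 → clear.
OP6: starts Tuesday 19:30 at or after OP7 ends Monday 18:00 → clear.
OP4: starts Wednesday 09:00 at or after OP7 ends Monday 18:00 → clear.
OP5: starts Wednesday 11:30 at or after OP7 ends Monday 18:00 → clear.
OP7 overlaps OP1.

Yes — it overlaps OP1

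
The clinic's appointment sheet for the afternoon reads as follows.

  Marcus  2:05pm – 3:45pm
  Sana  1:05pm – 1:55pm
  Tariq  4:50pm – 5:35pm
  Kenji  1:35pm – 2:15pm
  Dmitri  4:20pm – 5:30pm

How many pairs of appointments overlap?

3

Sorted by start: Sana, Kenji, Marcus, Dmitri, Tariq.
Kenji starts before Sana ends → Sana and Kenji overlap.
Marcus starts after Sana ends, so nothing later overlaps Sana either.
Marcus starts before Kenji ends → Kenji and Marcus overlap.
Dmitri starts after Kenji ends, so nothing later overlaps Kenji either.
Dmitri starts after Marcus ends, so nothing later overlaps Marcus either.
Tariq starts before Dmitri ends → Dmitri and Tariq overlap.
Overlapping pairs: Dmitri & Tariq, Kenji & Marcus, Kenji & Sana — 3 in total.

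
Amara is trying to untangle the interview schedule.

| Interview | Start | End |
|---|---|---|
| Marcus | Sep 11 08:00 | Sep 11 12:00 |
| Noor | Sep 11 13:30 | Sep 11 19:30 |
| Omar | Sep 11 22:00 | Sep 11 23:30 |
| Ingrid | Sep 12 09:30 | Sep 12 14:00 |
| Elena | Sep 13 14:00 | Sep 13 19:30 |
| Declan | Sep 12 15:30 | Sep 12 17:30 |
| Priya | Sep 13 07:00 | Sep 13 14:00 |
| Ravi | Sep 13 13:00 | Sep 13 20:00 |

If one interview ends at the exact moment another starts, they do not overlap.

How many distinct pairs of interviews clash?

Sorted by start: Marcus, Noor, Omar, Ingrid, Declan, Priya, Ravi, Elena.
Noor starts after Marcus ends, so Marcus has no further overlaps.
Omar starts after Noor ends, so Noor has no further overlaps.
Ingrid starts after Omar ends, so Omar has no further overlaps.
Declan starts after Ingrid ends, so Ingrid has no further overlaps.
Priya starts after Declan ends, so Declan has no further overlaps.
Ravi starts before Priya ends → Priya and Ravi overlap.
Elena starts exactly when Priya ends (back-to-back, no overlap).
Elena starts before Ravi ends → Ravi and Elena overlap.
Overlapping pairs: Elena & Ravi, Priya & Ravi — 2 in total.

2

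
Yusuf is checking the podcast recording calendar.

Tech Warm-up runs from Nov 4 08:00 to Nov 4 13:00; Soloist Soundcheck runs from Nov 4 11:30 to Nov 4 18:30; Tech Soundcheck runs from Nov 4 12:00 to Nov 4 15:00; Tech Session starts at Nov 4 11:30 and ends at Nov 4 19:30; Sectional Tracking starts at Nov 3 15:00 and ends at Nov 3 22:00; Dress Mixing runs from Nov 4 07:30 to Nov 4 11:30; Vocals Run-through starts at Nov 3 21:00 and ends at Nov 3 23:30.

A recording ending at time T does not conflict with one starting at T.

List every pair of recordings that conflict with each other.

Dress Mixing & Tech Warm-up, Sectional Tracking & Vocals Run-through, Soloist Soundcheck & Tech Session, Soloist Soundcheck & Tech Soundcheck, Soloist Soundcheck & Tech Warm-up, Tech Session & Tech Soundcheck, Tech Session & Tech Warm-up, Tech Soundcheck & Tech Warm-up

Sorted by start: Sectional Tracking, Vocals Run-through, Dress Mixing, Tech Warm-up, Soloist Soundcheck, Tech Session, Tech Soundcheck.
Vocals Run-through starts before Sectional Tracking ends → Sectional Tracking and Vocals Run-through overlap.
Dress Mixing starts after Sectional Tracking ends; Sectional Tracking is clear from here.
Dress Mixing starts after Vocals Run-through ends; Vocals Run-through is clear from here.
Tech Warm-up starts before Dress Mixing ends → Dress Mixing and Tech Warm-up overlap.
Soloist Soundcheck starts exactly when Dress Mixing ends (back-to-back, no overlap); Dress Mixing is clear from here.
Soloist Soundcheck starts before Tech Warm-up ends → Tech Warm-up and Soloist Soundcheck overlap.
Tech Session starts before Tech Warm-up ends → Tech Warm-up and Tech Session overlap.
Tech Soundcheck starts before Tech Warm-up ends → Tech Warm-up and Tech Soundcheck overlap.
Tech Session starts before Soloist Soundcheck ends → Soloist Soundcheck and Tech Session overlap.
Tech Soundcheck starts before Soloist Soundcheck ends → Soloist Soundcheck and Tech Soundcheck overlap.
Tech Soundcheck starts before Tech Session ends → Tech Session and Tech Soundcheck overlap.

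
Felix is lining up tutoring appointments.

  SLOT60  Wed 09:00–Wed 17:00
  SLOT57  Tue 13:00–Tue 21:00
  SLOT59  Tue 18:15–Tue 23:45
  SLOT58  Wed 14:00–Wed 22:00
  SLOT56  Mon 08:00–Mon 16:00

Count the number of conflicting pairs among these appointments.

Sorted by start: SLOT56, SLOT57, SLOT59, SLOT60, SLOT58.
SLOT57 starts after SLOT56 ends, so SLOT56 has no further overlaps.
SLOT59 starts before SLOT57 ends → SLOT57 and SLOT59 overlap.
SLOT60 starts after SLOT57 ends, so SLOT57 has no further overlaps.
SLOT60 starts after SLOT59 ends, so SLOT59 has no further overlaps.
SLOT58 starts before SLOT60 ends → SLOT60 and SLOT58 overlap.
Overlapping pairs: SLOT57 & SLOT59, SLOT58 & SLOT60 — 2 in total.

2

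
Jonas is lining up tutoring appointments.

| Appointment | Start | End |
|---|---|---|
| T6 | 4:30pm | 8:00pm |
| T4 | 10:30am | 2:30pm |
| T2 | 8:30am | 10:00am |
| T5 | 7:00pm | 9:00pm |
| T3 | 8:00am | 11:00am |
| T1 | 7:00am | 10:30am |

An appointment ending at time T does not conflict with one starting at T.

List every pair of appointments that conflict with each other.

T1 & T2, T1 & T3, T2 & T3, T3 & T4, T5 & T6

Two intervals overlap when each starts before the other ends.
Sorted by start: T1, T3, T2, T4, T6, T5.
T3 starts before T1 ends → T1 and T3 overlap.
T2 starts before T1 ends → T1 and T2 overlap.
T4 starts exactly when T1 ends (back-to-back, no overlap) — done with T1.
T2 starts before T3 ends → T3 and T2 overlap.
T4 starts before T3 ends → T3 and T4 overlap.
T6 starts after T3 ends — done with T3.
T4 starts after T2 ends — done with T2.
T6 starts after T4 ends — done with T4.
T5 starts before T6 ends → T6 and T5 overlap.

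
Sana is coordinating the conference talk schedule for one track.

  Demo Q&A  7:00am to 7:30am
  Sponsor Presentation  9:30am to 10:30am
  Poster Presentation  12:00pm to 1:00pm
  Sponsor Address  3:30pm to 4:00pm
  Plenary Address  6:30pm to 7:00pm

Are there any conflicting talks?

Sorted by start: Demo Q&A, Sponsor Presentation, Poster Presentation, Sponsor Address, Plenary Address.
Sponsor Presentation starts after Demo Q&A ends; Demo Q&A is clear from here.
Poster Presentation starts after Sponsor Presentation ends; Sponsor Presentation is clear from here.
Sponsor Address starts after Poster Presentation ends; Poster Presentation is clear from here.
Plenary Address starts after Sponsor Address ends.
Every pair is clear; the schedule has no overlaps.

No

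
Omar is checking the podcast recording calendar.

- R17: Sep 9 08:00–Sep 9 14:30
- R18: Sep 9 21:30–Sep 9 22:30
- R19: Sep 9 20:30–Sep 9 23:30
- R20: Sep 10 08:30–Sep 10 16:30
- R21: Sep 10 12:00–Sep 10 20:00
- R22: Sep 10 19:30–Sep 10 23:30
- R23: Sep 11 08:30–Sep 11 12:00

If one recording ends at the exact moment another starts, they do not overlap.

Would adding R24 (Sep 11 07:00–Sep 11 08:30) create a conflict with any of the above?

R17: ends Sep 9 14:30 at or before R24 starts Sep 11 07:00 → clear.
R19: ends Sep 9 23:30 at or before R24 starts Sep 11 07:00 → clear.
R18: ends Sep 9 22:30 at or before R24 starts Sep 11 07:00 → clear.
R20: ends Sep 10 16:30 at or before R24 starts Sep 11 07:00 → clear.
R21: ends Sep 10 20:00 at or before R24 starts Sep 11 07:00 → clear.
R22: ends Sep 10 23:30 at or before R24 starts Sep 11 07:00 → clear.
R23: starts Sep 11 08:30 at or after R24 ends Sep 11 08:30 → clear.

No — it doesn't clash with anything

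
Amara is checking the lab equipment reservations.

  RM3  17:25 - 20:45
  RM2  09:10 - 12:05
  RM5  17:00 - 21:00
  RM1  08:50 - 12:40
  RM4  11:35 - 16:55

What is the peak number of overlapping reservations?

3

Walk through starts and ends in time order (an end at T is processed before a start at T):
08:50 start RM1 → 1
09:10 start RM2 → 2
11:35 start RM4 → 3
12:05 end RM2 → 2
12:40 end RM1 → 1
16:55 end RM4 → 0
17:00 start RM5 → 1
17:25 start RM3 → 2
20:45 end RM3 → 1
21:00 end RM5 → 0
Peak is 3, at 11:35 (RM1, RM2, RM4).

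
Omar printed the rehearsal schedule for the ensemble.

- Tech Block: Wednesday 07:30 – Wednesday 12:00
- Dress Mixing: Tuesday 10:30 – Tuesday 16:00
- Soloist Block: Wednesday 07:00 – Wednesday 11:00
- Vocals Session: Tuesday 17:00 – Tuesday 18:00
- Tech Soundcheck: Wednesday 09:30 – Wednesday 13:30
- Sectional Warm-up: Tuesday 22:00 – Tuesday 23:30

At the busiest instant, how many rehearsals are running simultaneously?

3

Sweep the timeline, counting +1 at each start and −1 at each end (ends before starts at a tie):
Tuesday 10:30 start Dress Mixing → 1
Tuesday 16:00 end Dress Mixing → 0
Tuesday 17:00 start Vocals Session → 1
Tuesday 18:00 end Vocals Session → 0
Tuesday 22:00 start Sectional Warm-up → 1
Tuesday 23:30 end Sectional Warm-up → 0
Wednesday 07:00 start Soloist Block → 1
Wednesday 07:30 start Tech Block → 2
Wednesday 09:30 start Tech Soundcheck → 3
Wednesday 11:00 end Soloist Block → 2
Wednesday 12:00 end Tech Block → 1
Wednesday 13:30 end Tech Soundcheck → 0
Peak is 3, at Wednesday 09:30 (Soloist Block, Tech Block, Tech Soundcheck).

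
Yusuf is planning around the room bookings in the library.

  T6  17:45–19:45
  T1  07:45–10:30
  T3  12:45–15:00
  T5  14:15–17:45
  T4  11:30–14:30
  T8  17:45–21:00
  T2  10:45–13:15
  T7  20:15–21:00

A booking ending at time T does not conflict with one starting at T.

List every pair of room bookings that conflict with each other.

T2 & T3, T2 & T4, T3 & T4, T3 & T5, T4 & T5, T6 & T8, T7 & T8

Sorted by start: T1, T2, T4, T3, T5, T6, T8, T7.
T2 starts after T1 ends; T1 is clear from here.
T4 starts before T2 ends → T2 and T4 overlap.
T3 starts before T2 ends → T2 and T3 overlap.
T5 starts after T2 ends; T2 is clear from here.
T3 starts before T4 ends → T4 and T3 overlap.
T5 starts before T4 ends → T4 and T5 overlap.
T6 starts after T4 ends; T4 is clear from here.
T5 starts before T3 ends → T3 and T5 overlap.
T6 starts after T3 ends; T3 is clear from here.
T6 starts exactly when T5 ends (back-to-back, no overlap); T5 is clear from here.
T8 starts before T6 ends → T6 and T8 overlap.
T7 starts after T6 ends.
T7 starts before T8 ends → T8 and T7 overlap.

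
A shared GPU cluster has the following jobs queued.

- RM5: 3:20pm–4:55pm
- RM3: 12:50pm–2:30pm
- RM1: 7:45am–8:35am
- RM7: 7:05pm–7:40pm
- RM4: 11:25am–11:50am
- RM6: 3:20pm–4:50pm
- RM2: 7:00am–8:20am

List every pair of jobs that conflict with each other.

Sorted by start: RM2, RM1, RM4, RM3, RM5, RM6, RM7.
RM1 starts before RM2 ends → RM2 and RM1 overlap.
RM4 starts after RM2 ends; RM2 is clear from here.
RM4 starts after RM1 ends; RM1 is clear from here.
RM3 starts after RM4 ends; RM4 is clear from here.
RM5 starts after RM3 ends; RM3 is clear from here.
RM6 starts before RM5 ends → RM5 and RM6 overlap.
RM7 starts after RM5 ends.
RM7 starts after RM6 ends.

RM1 & RM2, RM5 & RM6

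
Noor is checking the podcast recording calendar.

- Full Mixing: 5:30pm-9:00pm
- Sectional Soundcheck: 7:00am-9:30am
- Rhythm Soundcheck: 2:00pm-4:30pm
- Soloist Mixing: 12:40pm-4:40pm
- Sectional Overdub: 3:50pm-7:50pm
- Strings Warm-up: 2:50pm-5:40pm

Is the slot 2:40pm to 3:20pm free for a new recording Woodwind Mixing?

No — it overlaps Rhythm Soundcheck, Soloist Mixing, Strings Warm-up

Sectional Soundcheck: ends 9:30am at or before Woodwind Mixing starts 2:40pm → clear.
Soloist Mixing: starts 12:40pm before Woodwind Mixing ends 3:20pm, and ends 4:40pm after Woodwind Mixing starts 2:40pm → overlap.
Rhythm Soundcheck: starts 2:00pm before Woodwind Mixing ends 3:20pm, and ends 4:30pm after Woodwind Mixing starts 2:40pm → overlap.
Strings Warm-up: starts 2:50pm before Woodwind Mixing ends 3:20pm, and ends 5:40pm after Woodwind Mixing starts 2:40pm → overlap.
Sectional Overdub: starts 3:50pm at or after Woodwind Mixing ends 3:20pm → clear.
Full Mixing: starts 5:30pm at or after Woodwind Mixing ends 3:20pm → clear.
Woodwind Mixing overlaps Soloist Mixing, Strings Warm-up, Rhythm Soundcheck.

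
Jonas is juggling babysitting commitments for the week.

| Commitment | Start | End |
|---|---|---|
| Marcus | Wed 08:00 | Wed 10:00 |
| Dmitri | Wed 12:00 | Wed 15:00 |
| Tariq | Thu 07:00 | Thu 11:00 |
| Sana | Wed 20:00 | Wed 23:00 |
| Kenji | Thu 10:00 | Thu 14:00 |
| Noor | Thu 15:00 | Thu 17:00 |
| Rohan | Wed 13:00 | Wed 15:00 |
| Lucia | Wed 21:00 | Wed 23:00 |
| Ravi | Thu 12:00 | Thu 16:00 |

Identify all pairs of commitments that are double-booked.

Sorted by start: Marcus, Dmitri, Rohan, Sana, Lucia, Tariq, Kenji, Ravi, Noor.
Dmitri starts after Marcus ends; Marcus is clear from here.
Rohan starts before Dmitri ends → Dmitri and Rohan overlap.
Sana starts after Dmitri ends; Dmitri is clear from here.
Sana starts after Rohan ends; Rohan is clear from here.
Lucia starts before Sana ends → Sana and Lucia overlap.
Tariq starts after Sana ends; Sana is clear from here.
Tariq starts after Lucia ends; Lucia is clear from here.
Kenji starts before Tariq ends → Tariq and Kenji overlap.
Ravi starts after Tariq ends; Tariq is clear from here.
Ravi starts before Kenji ends → Kenji and Ravi overlap.
Noor starts after Kenji ends.
Noor starts before Ravi ends → Ravi and Noor overlap.

Dmitri & Rohan, Kenji & Ravi, Kenji & Tariq, Lucia & Sana, Noor & Ravi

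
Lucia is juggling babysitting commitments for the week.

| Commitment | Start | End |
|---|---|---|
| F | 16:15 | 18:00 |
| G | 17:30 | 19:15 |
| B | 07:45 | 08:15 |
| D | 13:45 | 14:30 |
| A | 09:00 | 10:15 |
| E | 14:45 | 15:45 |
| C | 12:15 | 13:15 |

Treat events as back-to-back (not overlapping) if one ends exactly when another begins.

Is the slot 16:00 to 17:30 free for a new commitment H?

B: ends 08:15 at or before H starts 16:00 → clear.
A: ends 10:15 at or before H starts 16:00 → clear.
C: ends 13:15 at or before H starts 16:00 → clear.
D: ends 14:30 at or before H starts 16:00 → clear.
E: ends 15:45 at or before H starts 16:00 → clear.
F: starts 16:15 before H ends 17:30, and ends 18:00 after H starts 16:00 → overlap.
G: starts 17:30 at or after H ends 17:30 → clear.
H overlaps F.

No — it overlaps F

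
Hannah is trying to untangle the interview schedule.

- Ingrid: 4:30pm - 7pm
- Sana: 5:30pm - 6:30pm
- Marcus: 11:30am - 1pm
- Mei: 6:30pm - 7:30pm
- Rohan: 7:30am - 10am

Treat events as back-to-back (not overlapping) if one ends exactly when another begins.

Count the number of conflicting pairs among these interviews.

2

Sorted by start: Rohan, Marcus, Ingrid, Sana, Mei.
Marcus starts after Rohan ends, so nothing later overlaps Rohan either.
Ingrid starts after Marcus ends, so nothing later overlaps Marcus either.
Sana starts before Ingrid ends → Ingrid and Sana overlap.
Mei starts before Ingrid ends → Ingrid and Mei overlap.
Mei starts exactly when Sana ends (back-to-back, no overlap).
Overlapping pairs: Ingrid & Mei, Ingrid & Sana — 2 in total.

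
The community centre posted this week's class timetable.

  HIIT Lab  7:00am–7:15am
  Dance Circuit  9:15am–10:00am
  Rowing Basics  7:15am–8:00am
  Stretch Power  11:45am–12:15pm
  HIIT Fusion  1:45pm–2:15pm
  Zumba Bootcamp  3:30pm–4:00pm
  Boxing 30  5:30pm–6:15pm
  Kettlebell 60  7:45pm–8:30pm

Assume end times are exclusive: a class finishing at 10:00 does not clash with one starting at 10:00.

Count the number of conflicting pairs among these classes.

0

Sorted by start: HIIT Lab, Rowing Basics, Dance Circuit, Stretch Power, HIIT Fusion, Zumba Bootcamp, Boxing 30, Kettlebell 60.
Rowing Basics starts exactly when HIIT Lab ends (back-to-back, no overlap); HIIT Lab is clear from here.
Dance Circuit starts after Rowing Basics ends; Rowing Basics is clear from here.
Stretch Power starts after Dance Circuit ends; Dance Circuit is clear from here.
HIIT Fusion starts after Stretch Power ends; Stretch Power is clear from here.
Zumba Bootcamp starts after HIIT Fusion ends; HIIT Fusion is clear from here.
Boxing 30 starts after Zumba Bootcamp ends; Zumba Bootcamp is clear from here.
Kettlebell 60 starts after Boxing 30 ends.
No pair overlaps.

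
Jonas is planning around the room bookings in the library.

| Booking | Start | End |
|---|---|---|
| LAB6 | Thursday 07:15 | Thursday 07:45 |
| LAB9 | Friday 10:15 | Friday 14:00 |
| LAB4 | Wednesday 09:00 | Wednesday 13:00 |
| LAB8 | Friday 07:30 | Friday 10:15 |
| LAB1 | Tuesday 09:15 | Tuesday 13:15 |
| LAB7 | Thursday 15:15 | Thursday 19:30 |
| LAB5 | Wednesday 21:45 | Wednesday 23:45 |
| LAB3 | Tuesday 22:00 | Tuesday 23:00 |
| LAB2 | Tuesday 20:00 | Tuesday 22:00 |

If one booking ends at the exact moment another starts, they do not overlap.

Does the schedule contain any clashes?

No

Sorted by start: LAB1, LAB2, LAB3, LAB4, LAB5, LAB6, LAB7, LAB8, LAB9.
LAB2 starts after LAB1 ends, so nothing later overlaps LAB1 either.
LAB3 starts exactly when LAB2 ends (back-to-back, no overlap), so nothing later overlaps LAB2 either.
LAB4 starts after LAB3 ends, so nothing later overlaps LAB3 either.
LAB5 starts after LAB4 ends, so nothing later overlaps LAB4 either.
LAB6 starts after LAB5 ends, so nothing later overlaps LAB5 either.
LAB7 starts after LAB6 ends, so nothing later overlaps LAB6 either.
LAB8 starts after LAB7 ends, so nothing later overlaps LAB7 either.
LAB9 starts exactly when LAB8 ends (back-to-back, no overlap).
Every pair is clear; the schedule has no overlaps.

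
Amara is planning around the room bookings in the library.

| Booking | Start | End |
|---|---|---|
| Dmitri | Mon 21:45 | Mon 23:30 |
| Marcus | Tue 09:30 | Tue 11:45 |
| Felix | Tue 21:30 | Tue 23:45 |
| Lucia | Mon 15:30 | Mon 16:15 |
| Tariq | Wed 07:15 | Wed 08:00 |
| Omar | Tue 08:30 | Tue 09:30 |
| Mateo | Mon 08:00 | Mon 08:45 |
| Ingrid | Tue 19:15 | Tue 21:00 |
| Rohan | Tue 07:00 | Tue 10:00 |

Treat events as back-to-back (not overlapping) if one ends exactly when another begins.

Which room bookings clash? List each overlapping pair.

Marcus & Rohan, Omar & Rohan

Sorted by start: Mateo, Lucia, Dmitri, Rohan, Omar, Marcus, Ingrid, Felix, Tariq.
Lucia starts after Mateo ends — done with Mateo.
Dmitri starts after Lucia ends — done with Lucia.
Rohan starts after Dmitri ends — done with Dmitri.
Omar starts before Rohan ends → Rohan and Omar overlap.
Marcus starts before Rohan ends → Rohan and Marcus overlap.
Ingrid starts after Rohan ends — done with Rohan.
Marcus starts exactly when Omar ends (back-to-back, no overlap) — done with Omar.
Ingrid starts after Marcus ends — done with Marcus.
Felix starts after Ingrid ends — done with Ingrid.
Tariq starts after Felix ends.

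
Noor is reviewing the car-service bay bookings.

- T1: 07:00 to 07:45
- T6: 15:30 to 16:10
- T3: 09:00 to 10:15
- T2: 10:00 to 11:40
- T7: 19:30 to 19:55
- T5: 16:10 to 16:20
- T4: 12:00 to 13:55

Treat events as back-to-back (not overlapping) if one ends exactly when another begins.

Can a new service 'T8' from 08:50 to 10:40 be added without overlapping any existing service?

No — it overlaps T2, T3

T1: ends 07:45 at or before T8 starts 08:50 → clear.
T3: starts 09:00 before T8 ends 10:40, and ends 10:15 after T8 starts 08:50 → overlap.
T2: starts 10:00 before T8 ends 10:40, and ends 11:40 after T8 starts 08:50 → overlap.
T4: starts 12:00 at or after T8 ends 10:40 → clear.
T6: starts 15:30 at or after T8 ends 10:40 → clear.
T5: starts 16:10 at or after T8 ends 10:40 → clear.
T7: starts 19:30 at or after T8 ends 10:40 → clear.
T8 overlaps T2, T3.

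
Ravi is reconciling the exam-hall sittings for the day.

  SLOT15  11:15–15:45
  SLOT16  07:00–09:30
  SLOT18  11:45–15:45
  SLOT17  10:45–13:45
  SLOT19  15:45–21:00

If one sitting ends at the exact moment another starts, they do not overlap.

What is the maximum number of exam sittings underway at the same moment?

3

Sort all start/end points and keep a running count:
07:00 start SLOT16 → 1
09:30 end SLOT16 → 0
10:45 start SLOT17 → 1
11:15 start SLOT15 → 2
11:45 start SLOT18 → 3
13:45 end SLOT17 → 2
15:45 end SLOT15 → 1
15:45 end SLOT18 → 0
15:45 start SLOT19 → 1
21:00 end SLOT19 → 0
Peak is 3, at 11:45 (SLOT15, SLOT17, SLOT18).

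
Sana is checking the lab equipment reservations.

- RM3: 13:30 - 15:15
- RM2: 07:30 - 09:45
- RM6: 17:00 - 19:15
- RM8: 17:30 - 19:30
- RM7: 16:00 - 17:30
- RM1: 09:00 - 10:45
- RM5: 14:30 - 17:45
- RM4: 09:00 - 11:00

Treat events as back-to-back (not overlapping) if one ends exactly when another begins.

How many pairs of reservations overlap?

9

Check each pair: they overlap iff neither finishes before the other starts.
Sorted by start: RM2, RM1, RM4, RM3, RM5, RM7, RM6, RM8.
RM1 starts before RM2 ends → RM2 and RM1 overlap.
RM4 starts before RM2 ends → RM2 and RM4 overlap.
RM3 starts after RM2 ends; RM2 is clear from here.
RM4 starts before RM1 ends → RM1 and RM4 overlap.
RM3 starts after RM1 ends; RM1 is clear from here.
RM3 starts after RM4 ends; RM4 is clear from here.
RM5 starts before RM3 ends → RM3 and RM5 overlap.
RM7 starts after RM3 ends; RM3 is clear from here.
RM7 starts before RM5 ends → RM5 and RM7 overlap.
RM6 starts before RM5 ends → RM5 and RM6 overlap.
RM8 starts before RM5 ends → RM5 and RM8 overlap.
RM6 starts before RM7 ends → RM7 and RM6 overlap.
RM8 starts exactly when RM7 ends (back-to-back, no overlap).
RM8 starts before RM6 ends → RM6 and RM8 overlap.
Overlapping pairs: RM1 & RM2, RM1 & RM4, RM2 & RM4, RM3 & RM5, RM5 & RM6, RM5 & RM7, RM5 & RM8, RM6 & RM7, RM6 & RM8 — 9 in total.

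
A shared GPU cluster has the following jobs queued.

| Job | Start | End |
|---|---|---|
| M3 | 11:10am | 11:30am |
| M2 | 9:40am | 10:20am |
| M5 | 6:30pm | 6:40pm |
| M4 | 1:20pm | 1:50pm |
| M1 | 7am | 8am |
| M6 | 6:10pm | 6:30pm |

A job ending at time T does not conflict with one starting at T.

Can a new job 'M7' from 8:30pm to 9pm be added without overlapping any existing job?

M1: ends 8am at or before M7 starts 8:30pm → clear.
M2: ends 10:20am at or before M7 starts 8:30pm → clear.
M3: ends 11:30am at or before M7 starts 8:30pm → clear.
M4: ends 1:50pm at or before M7 starts 8:30pm → clear.
M6: ends 6:30pm at or before M7 starts 8:30pm → clear.
M5: ends 6:40pm at or before M7 starts 8:30pm → clear.

Yes — the slot is free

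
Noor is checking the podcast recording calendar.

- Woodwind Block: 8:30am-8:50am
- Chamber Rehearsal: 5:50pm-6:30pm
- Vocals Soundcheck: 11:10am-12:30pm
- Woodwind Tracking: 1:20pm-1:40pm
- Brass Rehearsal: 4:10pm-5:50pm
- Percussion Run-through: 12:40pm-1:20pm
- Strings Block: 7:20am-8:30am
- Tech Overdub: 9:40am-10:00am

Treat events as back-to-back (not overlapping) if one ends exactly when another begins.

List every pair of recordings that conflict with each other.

no conflicts

Check each pair: they overlap iff neither finishes before the other starts.
Sorted by start: Strings Block, Woodwind Block, Tech Overdub, Vocals Soundcheck, Percussion Run-through, Woodwind Tracking, Brass Rehearsal, Chamber Rehearsal.
Woodwind Block starts exactly when Strings Block ends (back-to-back, no overlap), so nothing later overlaps Strings Block either.
Tech Overdub starts after Woodwind Block ends, so nothing later overlaps Woodwind Block either.
Vocals Soundcheck starts after Tech Overdub ends, so nothing later overlaps Tech Overdub either.
Percussion Run-through starts after Vocals Soundcheck ends, so nothing later overlaps Vocals Soundcheck either.
Woodwind Tracking starts exactly when Percussion Run-through ends (back-to-back, no overlap), so nothing later overlaps Percussion Run-through either.
Brass Rehearsal starts after Woodwind Tracking ends, so nothing later overlaps Woodwind Tracking either.
Chamber Rehearsal starts exactly when Brass Rehearsal ends (back-to-back, no overlap).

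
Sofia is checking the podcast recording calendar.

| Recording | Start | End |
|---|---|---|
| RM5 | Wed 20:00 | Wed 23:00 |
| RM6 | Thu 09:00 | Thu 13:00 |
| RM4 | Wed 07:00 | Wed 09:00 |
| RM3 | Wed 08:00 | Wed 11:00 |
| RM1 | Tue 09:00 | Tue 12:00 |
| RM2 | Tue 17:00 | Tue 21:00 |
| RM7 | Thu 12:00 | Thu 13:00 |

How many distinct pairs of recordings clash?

2

Check each pair: they overlap iff neither finishes before the other starts.
Sorted by start: RM1, RM2, RM4, RM3, RM5, RM6, RM7.
RM2 starts after RM1 ends, so RM1 has no further overlaps.
RM4 starts after RM2 ends, so RM2 has no further overlaps.
RM3 starts before RM4 ends → RM4 and RM3 overlap.
RM5 starts after RM4 ends, so RM4 has no further overlaps.
RM5 starts after RM3 ends, so RM3 has no further overlaps.
RM6 starts after RM5 ends, so RM5 has no further overlaps.
RM7 starts before RM6 ends → RM6 and RM7 overlap.
Overlapping pairs: RM3 & RM4, RM6 & RM7 — 2 in total.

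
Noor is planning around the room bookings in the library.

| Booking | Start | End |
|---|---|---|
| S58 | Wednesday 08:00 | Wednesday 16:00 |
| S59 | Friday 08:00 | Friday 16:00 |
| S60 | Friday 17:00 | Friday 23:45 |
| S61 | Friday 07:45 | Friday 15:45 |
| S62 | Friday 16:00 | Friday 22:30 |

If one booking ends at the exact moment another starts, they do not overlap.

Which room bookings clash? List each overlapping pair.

S59 & S61, S60 & S62

Sorted by start: S58, S61, S59, S62, S60.
S61 starts after S58 ends; S58 is clear from here.
S59 starts before S61 ends → S61 and S59 overlap.
S62 starts after S61 ends; S61 is clear from here.
S62 starts exactly when S59 ends (back-to-back, no overlap); S59 is clear from here.
S60 starts before S62 ends → S62 and S60 overlap.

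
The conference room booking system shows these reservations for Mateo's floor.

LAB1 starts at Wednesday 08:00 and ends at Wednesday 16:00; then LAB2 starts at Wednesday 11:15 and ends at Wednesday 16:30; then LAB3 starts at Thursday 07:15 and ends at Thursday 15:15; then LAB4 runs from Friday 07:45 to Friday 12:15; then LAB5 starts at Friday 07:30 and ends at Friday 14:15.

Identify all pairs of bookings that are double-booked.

Sorted by start: LAB1, LAB2, LAB3, LAB5, LAB4.
LAB2 starts before LAB1 ends → LAB1 and LAB2 overlap.
LAB3 starts after LAB1 ends; LAB1 is clear from here.
LAB3 starts after LAB2 ends; LAB2 is clear from here.
LAB5 starts after LAB3 ends; LAB3 is clear from here.
LAB4 starts before LAB5 ends → LAB5 and LAB4 overlap.

LAB1 & LAB2, LAB4 & LAB5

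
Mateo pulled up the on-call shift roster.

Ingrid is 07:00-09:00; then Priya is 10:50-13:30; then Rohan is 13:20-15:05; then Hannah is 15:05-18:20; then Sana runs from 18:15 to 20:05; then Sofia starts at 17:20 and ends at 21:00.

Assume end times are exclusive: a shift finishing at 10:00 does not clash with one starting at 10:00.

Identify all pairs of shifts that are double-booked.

Hannah & Sana, Hannah & Sofia, Priya & Rohan, Sana & Sofia

Sorted by start: Ingrid, Priya, Rohan, Hannah, Sofia, Sana.
Priya starts after Ingrid ends, so Ingrid has no further overlaps.
Rohan starts before Priya ends → Priya and Rohan overlap.
Hannah starts after Priya ends, so Priya has no further overlaps.
Hannah starts exactly when Rohan ends (back-to-back, no overlap), so Rohan has no further overlaps.
Sofia starts before Hannah ends → Hannah and Sofia overlap.
Sana starts before Hannah ends → Hannah and Sana overlap.
Sana starts before Sofia ends → Sofia and Sana overlap.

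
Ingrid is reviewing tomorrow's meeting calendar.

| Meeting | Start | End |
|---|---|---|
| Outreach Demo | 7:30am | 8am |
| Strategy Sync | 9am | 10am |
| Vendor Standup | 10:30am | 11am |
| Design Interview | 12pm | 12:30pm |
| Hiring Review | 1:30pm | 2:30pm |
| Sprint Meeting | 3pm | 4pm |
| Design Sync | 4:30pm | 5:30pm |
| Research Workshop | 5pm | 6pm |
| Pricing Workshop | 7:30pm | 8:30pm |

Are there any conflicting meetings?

Sorted by start: Outreach Demo, Strategy Sync, Vendor Standup, Design Interview, Hiring Review, Sprint Meeting, Design Sync, Research Workshop, Pricing Workshop.
Strategy Sync starts after Outreach Demo ends — done with Outreach Demo.
Vendor Standup starts after Strategy Sync ends — done with Strategy Sync.
Design Interview starts after Vendor Standup ends — done with Vendor Standup.
Hiring Review starts after Design Interview ends — done with Design Interview.
Sprint Meeting starts after Hiring Review ends — done with Hiring Review.
Design Sync starts after Sprint Meeting ends — done with Sprint Meeting.
Research Workshop starts before Design Sync ends → Design Sync and Research Workshop overlap.
That's a conflict, so the schedule is not conflict-free.

Yes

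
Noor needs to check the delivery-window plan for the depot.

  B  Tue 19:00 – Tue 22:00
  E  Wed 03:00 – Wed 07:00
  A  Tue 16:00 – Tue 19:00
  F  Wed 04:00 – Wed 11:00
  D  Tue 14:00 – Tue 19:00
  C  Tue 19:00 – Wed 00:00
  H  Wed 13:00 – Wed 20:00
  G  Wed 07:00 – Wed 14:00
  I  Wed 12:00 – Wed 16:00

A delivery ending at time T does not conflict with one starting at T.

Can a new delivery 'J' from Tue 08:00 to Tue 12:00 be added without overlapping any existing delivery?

Yes — the slot is free

D: starts Tue 14:00 at or after J ends Tue 12:00 → clear.
A: starts Tue 16:00 at or after J ends Tue 12:00 → clear.
B: starts Tue 19:00 at or after J ends Tue 12:00 → clear.
C: starts Tue 19:00 at or after J ends Tue 12:00 → clear.
E: starts Wed 03:00 at or after J ends Tue 12:00 → clear.
F: starts Wed 04:00 at or after J ends Tue 12:00 → clear.
G: starts Wed 07:00 at or after J ends Tue 12:00 → clear.
I: starts Wed 12:00 at or after J ends Tue 12:00 → clear.
H: starts Wed 13:00 at or after J ends Tue 12:00 → clear.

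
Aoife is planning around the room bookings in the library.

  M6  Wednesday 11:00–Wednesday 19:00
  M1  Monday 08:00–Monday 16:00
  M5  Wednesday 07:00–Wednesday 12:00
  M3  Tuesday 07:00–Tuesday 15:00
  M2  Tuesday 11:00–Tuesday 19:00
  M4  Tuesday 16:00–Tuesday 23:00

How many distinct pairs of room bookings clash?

Two intervals overlap when each starts before the other ends.
Sorted by start: M1, M3, M2, M4, M5, M6.
M3 starts after M1 ends, so M1 has no further overlaps.
M2 starts before M3 ends → M3 and M2 overlap.
M4 starts after M3 ends, so M3 has no further overlaps.
M4 starts before M2 ends → M2 and M4 overlap.
M5 starts after M2 ends, so M2 has no further overlaps.
M5 starts after M4 ends, so M4 has no further overlaps.
M6 starts before M5 ends → M5 and M6 overlap.
Overlapping pairs: M2 & M3, M2 & M4, M5 & M6 — 3 in total.

3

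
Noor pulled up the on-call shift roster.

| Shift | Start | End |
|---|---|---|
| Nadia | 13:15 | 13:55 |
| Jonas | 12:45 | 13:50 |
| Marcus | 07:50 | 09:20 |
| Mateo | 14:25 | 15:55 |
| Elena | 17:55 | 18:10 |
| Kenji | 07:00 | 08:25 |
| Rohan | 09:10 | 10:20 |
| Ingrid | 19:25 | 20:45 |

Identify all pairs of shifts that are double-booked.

Sorted by start: Kenji, Marcus, Rohan, Jonas, Nadia, Mateo, Elena, Ingrid.
Marcus starts before Kenji ends → Kenji and Marcus overlap.
Rohan starts after Kenji ends, so nothing later overlaps Kenji either.
Rohan starts before Marcus ends → Marcus and Rohan overlap.
Jonas starts after Marcus ends, so nothing later overlaps Marcus either.
Jonas starts after Rohan ends, so nothing later overlaps Rohan either.
Nadia starts before Jonas ends → Jonas and Nadia overlap.
Mateo starts after Jonas ends, so nothing later overlaps Jonas either.
Mateo starts after Nadia ends, so nothing later overlaps Nadia either.
Elena starts after Mateo ends, so nothing later overlaps Mateo either.
Ingrid starts after Elena ends.

Jonas & Nadia, Kenji & Marcus, Marcus & Rohan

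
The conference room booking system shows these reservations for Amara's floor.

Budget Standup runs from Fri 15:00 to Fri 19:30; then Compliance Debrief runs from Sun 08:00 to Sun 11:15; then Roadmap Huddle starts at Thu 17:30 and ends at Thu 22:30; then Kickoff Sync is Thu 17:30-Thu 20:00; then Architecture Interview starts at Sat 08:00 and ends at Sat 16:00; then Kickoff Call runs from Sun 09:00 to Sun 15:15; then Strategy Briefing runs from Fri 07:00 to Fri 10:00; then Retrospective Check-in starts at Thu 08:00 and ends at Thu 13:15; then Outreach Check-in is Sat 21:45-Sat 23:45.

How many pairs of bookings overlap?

2

Sorted by start: Retrospective Check-in, Kickoff Sync, Roadmap Huddle, Strategy Briefing, Budget Standup, Architecture Interview, Outreach Check-in, Compliance Debrief, Kickoff Call.
Kickoff Sync starts after Retrospective Check-in ends — done with Retrospective Check-in.
Roadmap Huddle starts before Kickoff Sync ends → Kickoff Sync and Roadmap Huddle overlap.
Strategy Briefing starts after Kickoff Sync ends — done with Kickoff Sync.
Strategy Briefing starts after Roadmap Huddle ends — done with Roadmap Huddle.
Budget Standup starts after Strategy Briefing ends — done with Strategy Briefing.
Architecture Interview starts after Budget Standup ends — done with Budget Standup.
Outreach Check-in starts after Architecture Interview ends — done with Architecture Interview.
Compliance Debrief starts after Outreach Check-in ends — done with Outreach Check-in.
Kickoff Call starts before Compliance Debrief ends → Compliance Debrief and Kickoff Call overlap.
Overlapping pairs: Compliance Debrief & Kickoff Call, Kickoff Sync & Roadmap Huddle — 2 in total.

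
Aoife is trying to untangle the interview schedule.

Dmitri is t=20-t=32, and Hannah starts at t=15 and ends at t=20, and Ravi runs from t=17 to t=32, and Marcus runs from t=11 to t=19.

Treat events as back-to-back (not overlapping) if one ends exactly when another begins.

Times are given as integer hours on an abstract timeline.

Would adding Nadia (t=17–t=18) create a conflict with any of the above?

Marcus: starts t=11 before Nadia ends t=18, and ends t=19 after Nadia starts t=17 → overlap.
Hannah: starts t=15 before Nadia ends t=18, and ends t=20 after Nadia starts t=17 → overlap.
Ravi: starts t=17 before Nadia ends t=18, and ends t=32 after Nadia starts t=17 → overlap.
Dmitri: starts t=20 at or after Nadia ends t=18 → clear.
Nadia overlaps Hannah, Ravi, Marcus.

Yes — it overlaps Hannah, Marcus, Ravi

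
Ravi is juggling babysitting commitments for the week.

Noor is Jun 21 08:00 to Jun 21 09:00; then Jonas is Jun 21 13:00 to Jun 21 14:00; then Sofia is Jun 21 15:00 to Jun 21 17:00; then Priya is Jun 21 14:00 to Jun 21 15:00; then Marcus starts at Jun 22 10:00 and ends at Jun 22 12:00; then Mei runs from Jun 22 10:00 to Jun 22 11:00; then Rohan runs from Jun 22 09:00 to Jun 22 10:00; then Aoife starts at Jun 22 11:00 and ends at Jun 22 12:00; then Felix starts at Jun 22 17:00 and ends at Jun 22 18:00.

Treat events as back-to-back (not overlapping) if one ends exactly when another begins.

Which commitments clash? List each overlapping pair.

Aoife & Marcus, Marcus & Mei

Sorted by start: Noor, Jonas, Priya, Sofia, Rohan, Marcus, Mei, Aoife, Felix.
Jonas starts after Noor ends; Noor is clear from here.
Priya starts exactly when Jonas ends (back-to-back, no overlap); Jonas is clear from here.
Sofia starts exactly when Priya ends (back-to-back, no overlap); Priya is clear from here.
Rohan starts after Sofia ends; Sofia is clear from here.
Marcus starts exactly when Rohan ends (back-to-back, no overlap); Rohan is clear from here.
Mei starts before Marcus ends → Marcus and Mei overlap.
Aoife starts before Marcus ends → Marcus and Aoife overlap.
Felix starts after Marcus ends.
Aoife starts exactly when Mei ends (back-to-back, no overlap); Mei is clear from here.
Felix starts after Aoife ends.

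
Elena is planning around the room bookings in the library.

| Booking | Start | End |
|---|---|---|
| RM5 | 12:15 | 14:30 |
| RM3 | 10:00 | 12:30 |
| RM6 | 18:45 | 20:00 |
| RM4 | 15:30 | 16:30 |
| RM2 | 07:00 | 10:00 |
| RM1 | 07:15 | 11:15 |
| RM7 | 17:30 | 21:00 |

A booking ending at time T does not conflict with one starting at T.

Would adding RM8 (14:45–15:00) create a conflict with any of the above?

No — it doesn't clash with anything

RM2: ends 10:00 at or before RM8 starts 14:45 → clear.
RM1: ends 11:15 at or before RM8 starts 14:45 → clear.
RM3: ends 12:30 at or before RM8 starts 14:45 → clear.
RM5: ends 14:30 at or before RM8 starts 14:45 → clear.
RM4: starts 15:30 at or after RM8 ends 15:00 → clear.
RM7: starts 17:30 at or after RM8 ends 15:00 → clear.
RM6: starts 18:45 at or after RM8 ends 15:00 → clear.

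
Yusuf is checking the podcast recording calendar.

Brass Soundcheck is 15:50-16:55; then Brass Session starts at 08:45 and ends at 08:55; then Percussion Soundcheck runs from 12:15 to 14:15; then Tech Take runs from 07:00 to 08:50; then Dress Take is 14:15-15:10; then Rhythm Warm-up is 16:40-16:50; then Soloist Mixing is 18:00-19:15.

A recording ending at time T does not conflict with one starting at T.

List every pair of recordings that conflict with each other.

Check each pair: they overlap iff neither finishes before the other starts.
Sorted by start: Tech Take, Brass Session, Percussion Soundcheck, Dress Take, Brass Soundcheck, Rhythm Warm-up, Soloist Mixing.
Brass Session starts before Tech Take ends → Tech Take and Brass Session overlap.
Percussion Soundcheck starts after Tech Take ends — done with Tech Take.
Percussion Soundcheck starts after Brass Session ends — done with Brass Session.
Dress Take starts exactly when Percussion Soundcheck ends (back-to-back, no overlap) — done with Percussion Soundcheck.
Brass Soundcheck starts after Dress Take ends — done with Dress Take.
Rhythm Warm-up starts before Brass Soundcheck ends → Brass Soundcheck and Rhythm Warm-up overlap.
Soloist Mixing starts after Brass Soundcheck ends.
Soloist Mixing starts after Rhythm Warm-up ends.

Brass Session & Tech Take, Brass Soundcheck & Rhythm Warm-up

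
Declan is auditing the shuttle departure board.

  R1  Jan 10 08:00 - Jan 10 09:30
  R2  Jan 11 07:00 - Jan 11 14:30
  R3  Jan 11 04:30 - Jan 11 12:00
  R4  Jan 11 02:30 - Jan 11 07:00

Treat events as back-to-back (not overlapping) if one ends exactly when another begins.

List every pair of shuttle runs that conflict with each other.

Sorted by start: R1, R4, R3, R2.
R4 starts after R1 ends — done with R1.
R3 starts before R4 ends → R4 and R3 overlap.
R2 starts exactly when R4 ends (back-to-back, no overlap).
R2 starts before R3 ends → R3 and R2 overlap.

R2 & R3, R3 & R4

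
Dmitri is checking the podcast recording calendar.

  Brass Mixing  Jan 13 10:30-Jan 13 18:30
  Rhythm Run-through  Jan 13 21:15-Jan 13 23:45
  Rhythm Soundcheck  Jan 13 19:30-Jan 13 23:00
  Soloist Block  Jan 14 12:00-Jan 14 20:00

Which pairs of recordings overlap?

Rhythm Run-through & Rhythm Soundcheck

Sorted by start: Brass Mixing, Rhythm Soundcheck, Rhythm Run-through, Soloist Block.
Rhythm Soundcheck starts after Brass Mixing ends, so nothing later overlaps Brass Mixing either.
Rhythm Run-through starts before Rhythm Soundcheck ends → Rhythm Soundcheck and Rhythm Run-through overlap.
Soloist Block starts after Rhythm Soundcheck ends.
Soloist Block starts after Rhythm Run-through ends.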